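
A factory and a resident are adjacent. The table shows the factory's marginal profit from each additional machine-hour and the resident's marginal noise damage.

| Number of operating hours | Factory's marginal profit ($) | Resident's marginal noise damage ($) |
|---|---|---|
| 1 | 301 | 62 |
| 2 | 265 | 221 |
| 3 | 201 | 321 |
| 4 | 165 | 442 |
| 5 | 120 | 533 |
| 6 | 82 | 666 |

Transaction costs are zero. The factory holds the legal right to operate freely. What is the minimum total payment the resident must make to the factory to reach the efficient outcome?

$568

Left alone the factory would choose level 6 (marginal profit stays positive).
Efficient level: k* = 2 (marginal profit ≥ marginal noise damage through 2).
The resident must at least cover the factory's forgone profit from cutting 6→2: 201 + 165 + 120 + 82 = 568.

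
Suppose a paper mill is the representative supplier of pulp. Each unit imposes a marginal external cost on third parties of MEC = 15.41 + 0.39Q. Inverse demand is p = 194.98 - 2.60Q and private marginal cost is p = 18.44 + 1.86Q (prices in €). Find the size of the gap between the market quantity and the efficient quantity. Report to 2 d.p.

6.36 units

Market equilibrium (private): 18.44 + 1.86Q = 194.98 - 2.60Q → Q_m = 39.5830.
Social marginal cost = private MC + MEC = 33.85 + 2.25Q.
Set SMC = demand: 33.85 + 2.25Q = 194.98 - 2.60Q → Q* = 33.2227.
Gap = |39.5830 − 33.2227| = 6.3603.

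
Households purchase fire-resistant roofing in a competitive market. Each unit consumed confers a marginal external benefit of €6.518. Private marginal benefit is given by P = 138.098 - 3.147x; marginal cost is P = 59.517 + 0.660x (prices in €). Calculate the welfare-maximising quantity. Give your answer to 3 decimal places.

x* = 22.353

Social marginal benefit = demand + MEB = 144.616 - 3.147x.
Set SMB = MC: 144.616 - 3.147x = 59.517 + 0.660x → x* = 22.3533.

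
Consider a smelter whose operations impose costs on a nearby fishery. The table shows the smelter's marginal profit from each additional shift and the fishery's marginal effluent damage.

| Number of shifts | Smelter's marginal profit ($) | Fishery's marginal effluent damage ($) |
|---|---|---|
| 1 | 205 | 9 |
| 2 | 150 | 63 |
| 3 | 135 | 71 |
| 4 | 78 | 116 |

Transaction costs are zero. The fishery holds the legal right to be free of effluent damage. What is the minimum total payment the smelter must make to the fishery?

$143

Efficient level: marginal profit ≥ marginal effluent damage through level 3, so k* = 3.
With the fishery holding the right, the smelter must at least compensate total damage at k*: 9 + 63 + 71 = 143.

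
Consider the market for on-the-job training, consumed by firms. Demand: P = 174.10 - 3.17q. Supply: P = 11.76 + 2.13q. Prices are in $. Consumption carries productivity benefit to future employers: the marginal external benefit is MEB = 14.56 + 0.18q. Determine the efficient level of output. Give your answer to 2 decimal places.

Social marginal benefit = demand + MEB = 188.66 - 2.99q.
Set SMB = MC: 188.66 - 2.99q = 11.76 + 2.13q → q* = 34.5508.

q* = 34.55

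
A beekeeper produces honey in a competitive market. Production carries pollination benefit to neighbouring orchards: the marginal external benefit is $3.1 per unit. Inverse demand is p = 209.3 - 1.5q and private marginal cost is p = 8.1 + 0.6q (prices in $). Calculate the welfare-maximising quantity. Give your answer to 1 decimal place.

q* = 97.3

Social marginal cost = private MC − MEB = 5.0 + 0.6q.
Set SMC = demand: 5.0 + 0.6q = 209.3 - 1.5q → q* = 97.2857.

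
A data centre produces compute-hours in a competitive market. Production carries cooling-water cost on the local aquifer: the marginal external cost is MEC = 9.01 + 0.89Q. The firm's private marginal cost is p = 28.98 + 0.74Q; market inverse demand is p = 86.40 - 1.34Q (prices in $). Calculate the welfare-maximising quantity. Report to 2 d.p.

Social marginal cost = private MC + MEC = 37.99 + 1.63Q.
Set SMC = demand: 37.99 + 1.63Q = 86.40 - 1.34Q → Q* = 16.2997.

Q* = 16.30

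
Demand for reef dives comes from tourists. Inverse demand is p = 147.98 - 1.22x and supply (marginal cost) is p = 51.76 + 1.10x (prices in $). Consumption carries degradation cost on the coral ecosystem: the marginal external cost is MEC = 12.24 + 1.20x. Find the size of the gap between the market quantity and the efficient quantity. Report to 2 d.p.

17.62 units

Market equilibrium (private): 51.76 + 1.10x = 147.98 - 1.22x → x_m = 41.4741.
Social marginal benefit = demand − MEC = 135.74 - 2.42x.
Set SMB = MC: 135.74 - 2.42x = 51.76 + 1.10x → x* = 23.8580.
Gap = |41.4741 − 23.8580| = 17.6161.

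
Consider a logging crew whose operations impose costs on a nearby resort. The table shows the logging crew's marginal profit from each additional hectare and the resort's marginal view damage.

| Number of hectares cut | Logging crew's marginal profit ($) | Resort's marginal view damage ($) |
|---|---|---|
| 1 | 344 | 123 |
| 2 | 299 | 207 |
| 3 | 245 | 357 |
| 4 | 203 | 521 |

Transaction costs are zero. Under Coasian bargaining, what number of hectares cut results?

2

Bargaining reaches the level where marginal profit last exceeds marginal view damage.
That holds through level 2 (299 ≥ 207) but not at 3 (245 < 357).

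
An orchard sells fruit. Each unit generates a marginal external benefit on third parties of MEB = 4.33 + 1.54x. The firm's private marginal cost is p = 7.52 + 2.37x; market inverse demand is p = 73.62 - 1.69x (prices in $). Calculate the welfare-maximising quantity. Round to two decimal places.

x* = 27.95

Social marginal cost = private MC − MEB = 3.19 + 0.83x.
Set SMC = demand: 3.19 + 0.83x = 73.62 - 1.69x → x* = 27.9484.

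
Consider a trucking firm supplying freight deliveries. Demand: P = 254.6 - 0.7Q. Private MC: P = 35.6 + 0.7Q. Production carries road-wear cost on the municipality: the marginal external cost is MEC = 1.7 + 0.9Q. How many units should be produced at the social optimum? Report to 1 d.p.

Social marginal cost = private MC + MEC = 37.3 + 1.6Q.
Set SMC = demand: 37.3 + 1.6Q = 254.6 - 0.7Q → Q* = 94.4783.

Q* = 94.5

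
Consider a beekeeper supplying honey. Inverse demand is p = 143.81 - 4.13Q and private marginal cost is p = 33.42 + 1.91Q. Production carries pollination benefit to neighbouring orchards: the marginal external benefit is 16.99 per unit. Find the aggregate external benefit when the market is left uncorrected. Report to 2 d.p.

310.52

Market equilibrium (private): 33.42 + 1.91Q = 143.81 - 4.13Q → Q_m = 18.2765.
Total external benefit = MEB × Q_m = 16.99 × 18.2765 = 310.5177.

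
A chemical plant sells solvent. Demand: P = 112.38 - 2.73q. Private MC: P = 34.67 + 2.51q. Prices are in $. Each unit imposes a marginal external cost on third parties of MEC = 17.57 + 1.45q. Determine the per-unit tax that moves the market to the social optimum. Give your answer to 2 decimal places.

Social marginal cost = private MC + MEC = 52.24 + 3.96q.
Set SMC = demand: 52.24 + 3.96q = 112.38 - 2.73q → q* = 8.9895.
The Pigouvian tax equals MEC at q*: 17.57 + 1.45×8.9895 = 30.6048.

tax = $30.60 per unit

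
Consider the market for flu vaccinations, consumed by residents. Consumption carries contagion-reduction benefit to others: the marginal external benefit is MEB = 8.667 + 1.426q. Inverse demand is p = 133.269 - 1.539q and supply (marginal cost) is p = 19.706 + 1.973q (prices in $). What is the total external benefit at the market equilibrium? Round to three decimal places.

$1025.765

Market equilibrium (private): 19.706 + 1.973q = 133.269 - 1.539q → q_m = 32.3357.
Total external benefit = ∫₀^{q_m} (8.667 + 1.426q) dq = 8.667×32.3357 + ½×1.426×32.3357² = 1025.7645.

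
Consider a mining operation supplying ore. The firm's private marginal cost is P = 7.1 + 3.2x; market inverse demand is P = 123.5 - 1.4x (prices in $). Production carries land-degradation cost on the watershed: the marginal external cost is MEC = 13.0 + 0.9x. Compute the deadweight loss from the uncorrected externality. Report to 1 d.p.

DWL = $116.3

Market equilibrium (private): 7.1 + 3.2x = 123.5 - 1.4x → x_m = 25.3043.
Social marginal cost = private MC + MEC = 20.1 + 4.1x.
Set SMC = demand: 20.1 + 4.1x = 123.5 - 1.4x → x* = 18.8000.
The loss is the area between SMC and demand from x* to x_m; with linear curves that's a triangle of height MEC(x_m).
DWL = ½ × 6.5043 × 35.7739 = 116.3421.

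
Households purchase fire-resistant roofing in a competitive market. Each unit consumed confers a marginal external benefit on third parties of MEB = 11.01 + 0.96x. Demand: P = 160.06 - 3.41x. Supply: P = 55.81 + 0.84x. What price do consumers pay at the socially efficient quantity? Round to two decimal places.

P = 40.60

Social marginal benefit = demand + MEB = 171.07 - 2.45x.
Set SMB = MC: 171.07 - 2.45x = 55.81 + 0.84x → x* = 35.0334.
Consumer price on the demand curve at x*: 160.06 − 3.41×35.0334 = 40.5961.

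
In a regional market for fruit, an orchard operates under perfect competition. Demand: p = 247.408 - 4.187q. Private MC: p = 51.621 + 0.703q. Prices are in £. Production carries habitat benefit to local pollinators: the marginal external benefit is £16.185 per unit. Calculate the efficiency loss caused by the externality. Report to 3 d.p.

DWL = £26.785

Market equilibrium (private): 51.621 + 0.703q = 247.408 - 4.187q → q_m = 40.0382.
Social marginal cost = private MC − MEB = 35.436 + 0.703q.
Set SMC = demand: 35.436 + 0.703q = 247.408 - 4.187q → q* = 43.3481.
The loss is the area between SMC and demand from q* to q_m; with linear curves that's a triangle of height MEB(q_m).
DWL = ½ × 3.3099 × 16.1850 = 26.7854.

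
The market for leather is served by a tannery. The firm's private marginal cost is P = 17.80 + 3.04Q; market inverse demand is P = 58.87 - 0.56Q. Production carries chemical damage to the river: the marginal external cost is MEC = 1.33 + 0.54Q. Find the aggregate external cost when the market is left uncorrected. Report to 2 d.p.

50.31

Market equilibrium (private): 17.80 + 3.04Q = 58.87 - 0.56Q → Q_m = 11.4083.
Total external cost = ∫₀^{Q_m} (1.33 + 0.54Q) dQ = 1.33×11.4083 + ½×0.54×11.4083² = 50.3134.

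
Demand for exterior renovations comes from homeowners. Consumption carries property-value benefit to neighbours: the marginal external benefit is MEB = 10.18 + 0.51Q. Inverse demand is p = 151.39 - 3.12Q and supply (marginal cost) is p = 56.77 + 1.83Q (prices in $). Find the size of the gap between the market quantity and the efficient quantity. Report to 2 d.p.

4.49 units

Market equilibrium (private): 56.77 + 1.83Q = 151.39 - 3.12Q → Q_m = 19.1152.
Social marginal benefit = demand + MEB = 161.57 - 2.61Q.
Set SMB = MC: 161.57 - 2.61Q = 56.77 + 1.83Q → Q* = 23.6036.
Gap = |19.1152 − 23.6036| = 4.4884.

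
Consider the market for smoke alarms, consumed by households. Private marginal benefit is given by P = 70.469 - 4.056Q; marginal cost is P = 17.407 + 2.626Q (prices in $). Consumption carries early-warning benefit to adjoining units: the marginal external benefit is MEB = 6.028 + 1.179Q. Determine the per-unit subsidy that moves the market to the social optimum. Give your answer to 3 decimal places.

Social marginal benefit = demand + MEB = 76.497 - 2.877Q.
Set SMB = MC: 76.497 - 2.877Q = 17.407 + 2.626Q → Q* = 10.7378.
The Pigouvian subsidy equals MEB at Q*: 6.028 + 1.179×10.7378 = 18.6879.

subsidy = $18.688 per unit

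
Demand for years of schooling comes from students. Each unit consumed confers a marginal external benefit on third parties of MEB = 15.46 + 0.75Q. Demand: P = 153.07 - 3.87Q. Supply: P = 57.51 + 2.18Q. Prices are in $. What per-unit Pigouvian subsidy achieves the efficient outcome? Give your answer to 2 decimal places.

subsidy = $31.17 per unit

Social marginal benefit = demand + MEB = 168.53 - 3.12Q.
Set SMB = MC: 168.53 - 3.12Q = 57.51 + 2.18Q → Q* = 20.9472.
The Pigouvian subsidy equals MEB at Q*: 15.46 + 0.75×20.9472 = 31.1704.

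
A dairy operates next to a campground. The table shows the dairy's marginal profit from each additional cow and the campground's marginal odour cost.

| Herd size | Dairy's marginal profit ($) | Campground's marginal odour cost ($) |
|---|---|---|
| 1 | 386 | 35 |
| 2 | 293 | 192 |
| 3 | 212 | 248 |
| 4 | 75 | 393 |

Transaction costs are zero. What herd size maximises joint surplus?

2

Bargaining reaches the level where marginal profit last exceeds marginal odour cost.
That holds through level 2 (293 ≥ 192) but not at 3 (212 < 248).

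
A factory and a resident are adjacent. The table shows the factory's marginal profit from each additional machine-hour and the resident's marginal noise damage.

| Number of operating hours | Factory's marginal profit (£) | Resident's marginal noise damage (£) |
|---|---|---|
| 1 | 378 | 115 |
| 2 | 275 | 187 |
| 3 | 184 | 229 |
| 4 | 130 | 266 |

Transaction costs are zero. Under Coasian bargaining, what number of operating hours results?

Bargaining reaches the level where marginal profit last exceeds marginal noise damage.
That holds through level 2 (275 ≥ 187) but not at 3 (184 < 229).

2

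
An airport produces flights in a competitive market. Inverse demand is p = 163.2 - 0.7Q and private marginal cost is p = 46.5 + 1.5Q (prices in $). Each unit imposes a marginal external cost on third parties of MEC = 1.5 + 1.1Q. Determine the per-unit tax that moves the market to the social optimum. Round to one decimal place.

tax = $39.9 per unit

Social marginal cost = private MC + MEC = 48.0 + 2.6Q.
Set SMC = demand: 48.0 + 2.6Q = 163.2 - 0.7Q → Q* = 34.9091.
The Pigouvian tax equals MEC at Q*: 1.5 + 1.1×34.9091 = 39.9000.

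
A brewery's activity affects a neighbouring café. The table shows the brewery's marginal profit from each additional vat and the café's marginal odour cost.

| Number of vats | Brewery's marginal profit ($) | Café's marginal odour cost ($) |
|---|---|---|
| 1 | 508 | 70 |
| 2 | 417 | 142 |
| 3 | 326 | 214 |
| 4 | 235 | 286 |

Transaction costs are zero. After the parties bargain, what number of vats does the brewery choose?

3

Bargaining reaches the level where marginal profit last exceeds marginal odour cost.
That holds through level 3 (326 ≥ 214) but not at 4 (235 < 286).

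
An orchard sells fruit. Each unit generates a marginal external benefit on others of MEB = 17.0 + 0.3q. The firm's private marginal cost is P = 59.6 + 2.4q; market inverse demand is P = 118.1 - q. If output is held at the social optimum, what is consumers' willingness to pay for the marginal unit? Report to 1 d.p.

P = 93.7

Social marginal cost = private MC − MEB = 42.6 + 2.1q.
Set SMC = demand: 42.6 + 2.1q = 118.1 - q → q* = 24.3548.
Consumer price on the demand curve at q*: 118.1 − 1.0×24.3548 = 93.7452.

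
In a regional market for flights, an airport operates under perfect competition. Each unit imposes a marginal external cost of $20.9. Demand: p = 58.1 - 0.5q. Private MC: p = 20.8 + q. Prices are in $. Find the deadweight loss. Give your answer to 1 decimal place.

Market equilibrium (private): 20.8 + q = 58.1 - 0.5q → q_m = 24.8667.
Social marginal cost = private MC + MEC = 41.7 + q.
Set SMC = demand: 41.7 + q = 58.1 - 0.5q → q* = 10.9333.
The loss is the area between SMC and demand from q* to q_m; with linear curves that's a triangle of height MEC(q_m).
DWL = ½ × 13.9334 × 20.9000 = 145.6040.

DWL = $145.6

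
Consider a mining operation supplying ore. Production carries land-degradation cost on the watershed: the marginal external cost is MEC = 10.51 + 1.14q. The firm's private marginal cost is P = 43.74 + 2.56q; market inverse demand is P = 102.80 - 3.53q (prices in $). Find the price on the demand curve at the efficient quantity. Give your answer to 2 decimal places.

Social marginal cost = private MC + MEC = 54.25 + 3.70q.
Set SMC = demand: 54.25 + 3.70q = 102.80 - 3.53q → q* = 6.7151.
Consumer price on the demand curve at q*: 102.80 − 3.53×6.7151 = 79.0957.

P = $79.10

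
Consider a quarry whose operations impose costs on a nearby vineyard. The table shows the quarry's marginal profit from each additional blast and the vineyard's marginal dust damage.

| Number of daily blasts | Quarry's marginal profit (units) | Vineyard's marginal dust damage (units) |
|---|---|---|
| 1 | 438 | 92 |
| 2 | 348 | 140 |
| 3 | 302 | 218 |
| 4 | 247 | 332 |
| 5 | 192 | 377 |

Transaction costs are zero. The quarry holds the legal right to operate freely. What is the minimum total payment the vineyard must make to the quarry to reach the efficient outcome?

439

Left alone the quarry would choose level 5 (marginal profit stays positive).
Efficient level: k* = 3 (marginal profit ≥ marginal dust damage through 3).
The vineyard must at least cover the quarry's forgone profit from cutting 5→3: 247 + 192 = 439.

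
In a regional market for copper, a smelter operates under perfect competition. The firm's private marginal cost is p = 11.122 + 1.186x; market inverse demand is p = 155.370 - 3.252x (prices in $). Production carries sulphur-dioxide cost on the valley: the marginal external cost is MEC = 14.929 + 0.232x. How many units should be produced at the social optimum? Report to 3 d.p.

x* = 27.691

Social marginal cost = private MC + MEC = 26.051 + 1.418x.
Set SMC = demand: 26.051 + 1.418x = 155.370 - 3.252x → x* = 27.6914.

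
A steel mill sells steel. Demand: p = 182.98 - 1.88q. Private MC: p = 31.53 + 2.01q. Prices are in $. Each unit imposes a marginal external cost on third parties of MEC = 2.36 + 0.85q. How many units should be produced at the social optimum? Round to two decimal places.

Social marginal cost = private MC + MEC = 33.89 + 2.86q.
Set SMC = demand: 33.89 + 2.86q = 182.98 - 1.88q → q* = 31.4536.

q* = 31.45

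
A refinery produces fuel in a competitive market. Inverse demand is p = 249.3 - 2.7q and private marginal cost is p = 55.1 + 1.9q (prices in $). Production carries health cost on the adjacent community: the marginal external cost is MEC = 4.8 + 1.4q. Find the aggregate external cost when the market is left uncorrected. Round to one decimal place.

Market equilibrium (private): 55.1 + 1.9q = 249.3 - 2.7q → q_m = 42.2174.
Total external cost = ∫₀^{q_m} (4.8 + 1.4q) dq = 4.8×42.2174 + ½×1.4×42.2174² = 1450.2597.

$1450.3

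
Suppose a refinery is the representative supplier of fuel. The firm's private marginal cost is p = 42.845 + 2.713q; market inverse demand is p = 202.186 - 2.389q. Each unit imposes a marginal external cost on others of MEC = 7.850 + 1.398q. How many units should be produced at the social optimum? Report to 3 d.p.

q* = 23.306

Social marginal cost = private MC + MEC = 50.695 + 4.111q.
Set SMC = demand: 50.695 + 4.111q = 202.186 - 2.389q → q* = 23.3063.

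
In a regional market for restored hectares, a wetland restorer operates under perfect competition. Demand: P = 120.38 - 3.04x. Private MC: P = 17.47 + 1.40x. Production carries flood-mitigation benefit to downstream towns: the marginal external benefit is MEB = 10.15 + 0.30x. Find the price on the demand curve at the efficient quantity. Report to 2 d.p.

Social marginal cost = private MC − MEB = 7.32 + 1.10x.
Set SMC = demand: 7.32 + 1.10x = 120.38 - 3.04x → x* = 27.3092.
Consumer price on the demand curve at x*: 120.38 − 3.04×27.3092 = 37.3600.

P = 37.36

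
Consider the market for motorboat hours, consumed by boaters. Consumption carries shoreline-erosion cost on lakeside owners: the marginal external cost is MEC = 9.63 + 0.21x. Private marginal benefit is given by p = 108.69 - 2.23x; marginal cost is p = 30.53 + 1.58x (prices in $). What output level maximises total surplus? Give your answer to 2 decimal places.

x* = 17.05

Social marginal benefit = demand − MEC = 99.06 - 2.44x.
Set SMB = MC: 99.06 - 2.44x = 30.53 + 1.58x → x* = 17.0473.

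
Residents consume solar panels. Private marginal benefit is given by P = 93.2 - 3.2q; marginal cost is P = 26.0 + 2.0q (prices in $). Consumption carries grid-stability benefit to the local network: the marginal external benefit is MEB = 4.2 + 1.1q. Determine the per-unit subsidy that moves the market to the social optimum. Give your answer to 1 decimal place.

Social marginal benefit = demand + MEB = 97.4 - 2.1q.
Set SMB = MC: 97.4 - 2.1q = 26.0 + 2.0q → q* = 17.4146.
The Pigouvian subsidy equals MEB at q*: 4.2 + 1.1×17.4146 = 23.3561.

subsidy = $23.4 per unit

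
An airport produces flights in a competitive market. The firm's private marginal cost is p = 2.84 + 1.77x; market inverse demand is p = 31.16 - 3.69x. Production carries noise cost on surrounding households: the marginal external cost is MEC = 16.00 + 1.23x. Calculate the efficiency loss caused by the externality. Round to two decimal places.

DWL = 37.43

Market equilibrium (private): 2.84 + 1.77x = 31.16 - 3.69x → x_m = 5.1868.
Social marginal cost = private MC + MEC = 18.84 + 3.00x.
Set SMC = demand: 18.84 + 3.00x = 31.16 - 3.69x → x* = 1.8416.
Height of the DWL triangle at x_m is SMC(x_m) − demand(x_m) = MEC(x_m) = 22.3798.
DWL = ½ × 3.3452 × 22.3798 = 37.4325.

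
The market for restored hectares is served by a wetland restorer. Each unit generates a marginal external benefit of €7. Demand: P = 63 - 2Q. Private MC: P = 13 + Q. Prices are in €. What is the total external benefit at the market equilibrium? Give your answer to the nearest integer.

€117

Market equilibrium (private): 13 + Q = 63 - 2Q → Q_m = 16.6667.
Total external benefit = MEB × Q_m = 7 × 16.6667 = 116.6669.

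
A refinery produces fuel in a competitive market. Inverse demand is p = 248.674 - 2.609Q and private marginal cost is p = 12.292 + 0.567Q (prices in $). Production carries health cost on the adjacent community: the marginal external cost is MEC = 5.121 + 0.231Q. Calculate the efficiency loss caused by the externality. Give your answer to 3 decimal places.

Market equilibrium (private): 12.292 + 0.567Q = 248.674 - 2.609Q → Q_m = 74.4276.
Social marginal cost = private MC + MEC = 17.413 + 0.798Q.
Set SMC = demand: 17.413 + 0.798Q = 248.674 - 2.609Q → Q* = 67.8782.
The welfare-loss triangle has base |Q_m − Q*| and height MEC(Q_m) (the vertical gap between SMC and demand is zero at Q* and MEC at Q_m).
DWL = ½ × 6.5494 × 22.3138 = 73.0710.

DWL = $73.071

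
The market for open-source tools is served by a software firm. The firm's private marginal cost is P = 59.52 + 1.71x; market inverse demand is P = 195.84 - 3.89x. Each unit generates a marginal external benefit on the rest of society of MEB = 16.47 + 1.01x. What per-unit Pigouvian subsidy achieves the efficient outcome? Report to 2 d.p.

subsidy = 50.09 per unit

Social marginal cost = private MC − MEB = 43.05 + 0.70x.
Set SMC = demand: 43.05 + 0.70x = 195.84 - 3.89x → x* = 33.2876.
The Pigouvian subsidy equals MEB at x*: 16.47 + 1.01×33.2876 = 50.0905.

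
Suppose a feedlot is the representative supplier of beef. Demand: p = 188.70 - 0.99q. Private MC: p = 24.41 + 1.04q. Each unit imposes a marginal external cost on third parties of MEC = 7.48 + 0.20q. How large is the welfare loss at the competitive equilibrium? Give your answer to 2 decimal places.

Market equilibrium (private): 24.41 + 1.04q = 188.70 - 0.99q → q_m = 80.9310.
Social marginal cost = private MC + MEC = 31.89 + 1.24q.
Set SMC = demand: 31.89 + 1.24q = 188.70 - 0.99q → q* = 70.3184.
The loss is the area between SMC and demand from q* to q_m; with linear curves that's a triangle of height MEC(q_m).
DWL = ½ × 10.6126 × 23.6662 = 125.5800.

DWL = 125.58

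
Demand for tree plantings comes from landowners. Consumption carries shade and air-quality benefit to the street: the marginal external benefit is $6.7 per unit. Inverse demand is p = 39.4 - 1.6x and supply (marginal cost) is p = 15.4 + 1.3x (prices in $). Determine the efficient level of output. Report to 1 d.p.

x* = 10.6

Social marginal benefit = demand + MEB = 46.1 - 1.6x.
Set SMB = MC: 46.1 - 1.6x = 15.4 + 1.3x → x* = 10.5862.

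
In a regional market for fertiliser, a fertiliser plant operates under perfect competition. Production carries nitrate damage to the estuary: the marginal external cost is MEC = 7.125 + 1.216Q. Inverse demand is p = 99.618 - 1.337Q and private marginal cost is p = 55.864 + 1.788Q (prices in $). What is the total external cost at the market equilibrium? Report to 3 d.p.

$218.949

Market equilibrium (private): 55.864 + 1.788Q = 99.618 - 1.337Q → Q_m = 14.0013.
Total external cost = ∫₀^{Q_m} (7.125 + 1.216Q) dQ = 7.125×14.0013 + ½×1.216×14.0013² = 218.9494.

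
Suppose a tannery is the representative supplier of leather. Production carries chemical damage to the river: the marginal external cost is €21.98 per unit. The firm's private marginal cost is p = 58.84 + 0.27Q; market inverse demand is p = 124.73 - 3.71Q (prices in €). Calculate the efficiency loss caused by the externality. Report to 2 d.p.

DWL = €60.69

Market equilibrium (private): 58.84 + 0.27Q = 124.73 - 3.71Q → Q_m = 16.5553.
Social marginal cost = private MC + MEC = 80.82 + 0.27Q.
Set SMC = demand: 80.82 + 0.27Q = 124.73 - 3.71Q → Q* = 11.0327.
Height of the DWL triangle at Q_m is SMC(Q_m) − demand(Q_m) = MEC(Q_m) = 21.9800.
DWL = ½ × 5.5226 × 21.9800 = 60.6934.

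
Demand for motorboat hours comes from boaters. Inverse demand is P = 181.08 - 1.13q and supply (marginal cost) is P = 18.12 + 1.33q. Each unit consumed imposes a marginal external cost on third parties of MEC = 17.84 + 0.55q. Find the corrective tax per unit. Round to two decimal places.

Social marginal benefit = demand − MEC = 163.24 - 1.68q.
Set SMB = MC: 163.24 - 1.68q = 18.12 + 1.33q → q* = 48.2126.
The Pigouvian tax equals MEC at q*: 17.84 + 0.55×48.2126 = 44.3569.

tax = 44.36 per unit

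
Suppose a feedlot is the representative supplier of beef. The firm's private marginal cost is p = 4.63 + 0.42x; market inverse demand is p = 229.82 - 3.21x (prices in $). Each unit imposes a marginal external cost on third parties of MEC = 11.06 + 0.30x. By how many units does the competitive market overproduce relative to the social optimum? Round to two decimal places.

7.55 units

Market equilibrium (private): 4.63 + 0.42x = 229.82 - 3.21x → x_m = 62.0358.
Social marginal cost = private MC + MEC = 15.69 + 0.72x.
Set SMC = demand: 15.69 + 0.72x = 229.82 - 3.21x → x* = 54.4860.
Gap = |62.0358 − 54.4860| = 7.5498.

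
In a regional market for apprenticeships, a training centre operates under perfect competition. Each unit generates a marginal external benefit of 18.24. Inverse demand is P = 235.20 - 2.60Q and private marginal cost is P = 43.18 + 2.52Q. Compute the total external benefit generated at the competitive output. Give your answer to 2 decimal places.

Market equilibrium (private): 43.18 + 2.52Q = 235.20 - 2.60Q → Q_m = 37.5039.
Total external benefit = MEB × Q_m = 18.24 × 37.5039 = 684.0711.

684.07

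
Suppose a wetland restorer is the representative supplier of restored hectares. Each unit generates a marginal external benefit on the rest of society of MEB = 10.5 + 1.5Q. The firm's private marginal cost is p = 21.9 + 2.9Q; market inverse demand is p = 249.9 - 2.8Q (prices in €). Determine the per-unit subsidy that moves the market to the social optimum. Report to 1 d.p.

Social marginal cost = private MC − MEB = 11.4 + 1.4Q.
Set SMC = demand: 11.4 + 1.4Q = 249.9 - 2.8Q → Q* = 56.7857.
The Pigouvian subsidy equals MEB at Q*: 10.5 + 1.5×56.7857 = 95.6786.

subsidy = €95.7 per unit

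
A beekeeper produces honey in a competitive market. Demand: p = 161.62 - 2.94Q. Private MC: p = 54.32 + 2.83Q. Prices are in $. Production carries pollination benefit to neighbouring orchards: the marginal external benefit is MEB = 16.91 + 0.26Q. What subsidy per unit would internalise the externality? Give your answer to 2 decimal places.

Social marginal cost = private MC − MEB = 37.41 + 2.57Q.
Set SMC = demand: 37.41 + 2.57Q = 161.62 - 2.94Q → Q* = 22.5426.
The Pigouvian subsidy equals MEB at Q*: 16.91 + 0.26×22.5426 = 22.7711.

subsidy = $22.77 per unit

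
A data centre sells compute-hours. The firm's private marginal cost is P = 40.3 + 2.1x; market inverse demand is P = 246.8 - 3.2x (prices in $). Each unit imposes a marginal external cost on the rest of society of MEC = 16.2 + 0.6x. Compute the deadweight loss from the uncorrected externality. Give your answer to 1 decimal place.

Market equilibrium (private): 40.3 + 2.1x = 246.8 - 3.2x → x_m = 38.9623.
Social marginal cost = private MC + MEC = 56.5 + 2.7x.
Set SMC = demand: 56.5 + 2.7x = 246.8 - 3.2x → x* = 32.2542.
The welfare-loss triangle has base |x_m − x*| and height MEC(x_m) (the vertical gap between SMC and demand is zero at x* and MEC at x_m).
DWL = ½ × 6.7081 × 39.5774 = 132.7446.

DWL = $132.7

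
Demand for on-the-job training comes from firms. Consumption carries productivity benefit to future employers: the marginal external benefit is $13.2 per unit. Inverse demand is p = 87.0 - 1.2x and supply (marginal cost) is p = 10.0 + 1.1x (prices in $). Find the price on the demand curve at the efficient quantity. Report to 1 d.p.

P = $39.9

Social marginal benefit = demand + MEB = 100.2 - 1.2x.
Set SMB = MC: 100.2 - 1.2x = 10.0 + 1.1x → x* = 39.2174.
Consumer price on the demand curve at x*: 87.0 − 1.2×39.2174 = 39.9391.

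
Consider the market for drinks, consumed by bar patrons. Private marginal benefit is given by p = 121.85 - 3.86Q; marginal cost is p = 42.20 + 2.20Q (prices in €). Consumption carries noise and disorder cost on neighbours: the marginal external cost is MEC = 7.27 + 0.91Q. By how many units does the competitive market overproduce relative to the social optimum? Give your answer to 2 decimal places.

2.76 units

Market equilibrium (private): 42.20 + 2.20Q = 121.85 - 3.86Q → Q_m = 13.1436.
Social marginal benefit = demand − MEC = 114.58 - 4.77Q.
Set SMB = MC: 114.58 - 4.77Q = 42.20 + 2.20Q → Q* = 10.3845.
Gap = |13.1436 − 10.3845| = 2.7591.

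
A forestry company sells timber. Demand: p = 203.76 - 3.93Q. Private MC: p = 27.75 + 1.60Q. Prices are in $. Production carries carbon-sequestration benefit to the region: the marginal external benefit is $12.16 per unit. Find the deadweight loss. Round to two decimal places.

DWL = $13.37

Market equilibrium (private): 27.75 + 1.60Q = 203.76 - 3.93Q → Q_m = 31.8282.
Social marginal cost = private MC − MEB = 15.59 + 1.60Q.
Set SMC = demand: 15.59 + 1.60Q = 203.76 - 3.93Q → Q* = 34.0271.
The loss is the area between SMC and demand from Q* to Q_m; with linear curves that's a triangle of height MEB(Q_m).
DWL = ½ × 2.1989 × 12.1600 = 13.3693.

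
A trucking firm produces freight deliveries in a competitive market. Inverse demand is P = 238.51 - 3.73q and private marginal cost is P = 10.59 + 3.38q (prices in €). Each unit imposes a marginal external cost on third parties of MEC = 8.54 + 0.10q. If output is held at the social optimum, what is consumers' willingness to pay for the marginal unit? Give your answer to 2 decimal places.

P = €125.02

Social marginal cost = private MC + MEC = 19.13 + 3.48q.
Set SMC = demand: 19.13 + 3.48q = 238.51 - 3.73q → q* = 30.4272.
Consumer price on the demand curve at q*: 238.51 − 3.73×30.4272 = 125.0165.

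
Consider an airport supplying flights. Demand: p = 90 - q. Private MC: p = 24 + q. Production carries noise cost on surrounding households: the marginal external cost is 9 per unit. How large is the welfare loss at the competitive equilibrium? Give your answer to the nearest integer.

Market equilibrium (private): 24 + q = 90 - q → q_m = 33.0000.
Social marginal cost = private MC + MEC = 33 + q.
Set SMC = demand: 33 + q = 90 - q → q* = 28.5000.
Height of the DWL triangle at q_m is SMC(q_m) − demand(q_m) = MEC(q_m) = 9.0000.
DWL = ½ × 4.5000 × 9.0000 = 20.2500.

DWL = 20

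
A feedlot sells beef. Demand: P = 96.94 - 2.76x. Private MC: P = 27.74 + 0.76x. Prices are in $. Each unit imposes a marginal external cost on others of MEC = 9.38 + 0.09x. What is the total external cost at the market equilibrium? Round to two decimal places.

Market equilibrium (private): 27.74 + 0.76x = 96.94 - 2.76x → x_m = 19.6591.
Total external cost = ∫₀^{x_m} (9.38 + 0.09x) dx = 9.38×19.6591 + ½×0.09×19.6591² = 201.7940.

$201.79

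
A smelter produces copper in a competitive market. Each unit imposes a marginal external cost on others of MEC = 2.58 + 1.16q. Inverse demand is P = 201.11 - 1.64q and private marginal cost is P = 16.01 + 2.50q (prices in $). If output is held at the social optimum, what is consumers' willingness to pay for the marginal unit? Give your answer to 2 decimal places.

P = $144.63

Social marginal cost = private MC + MEC = 18.59 + 3.66q.
Set SMC = demand: 18.59 + 3.66q = 201.11 - 1.64q → q* = 34.4377.
Consumer price on the demand curve at q*: 201.11 − 1.64×34.4377 = 144.6322.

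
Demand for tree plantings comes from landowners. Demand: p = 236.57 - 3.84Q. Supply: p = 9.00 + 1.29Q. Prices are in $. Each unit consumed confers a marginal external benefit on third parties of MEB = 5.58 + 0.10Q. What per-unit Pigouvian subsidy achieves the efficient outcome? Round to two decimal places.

subsidy = $10.22 per unit

Social marginal benefit = demand + MEB = 242.15 - 3.74Q.
Set SMB = MC: 242.15 - 3.74Q = 9.00 + 1.29Q → Q* = 46.3519.
The Pigouvian subsidy equals MEB at Q*: 5.58 + 0.10×46.3519 = 10.2152.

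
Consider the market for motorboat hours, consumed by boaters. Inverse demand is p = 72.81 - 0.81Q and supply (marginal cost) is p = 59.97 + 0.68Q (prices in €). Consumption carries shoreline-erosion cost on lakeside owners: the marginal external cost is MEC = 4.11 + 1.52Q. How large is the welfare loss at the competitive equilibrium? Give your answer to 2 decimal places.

DWL = €49.19

Market equilibrium (private): 59.97 + 0.68Q = 72.81 - 0.81Q → Q_m = 8.6174.
Social marginal benefit = demand − MEC = 68.70 - 2.33Q.
Set SMB = MC: 68.70 - 2.33Q = 59.97 + 0.68Q → Q* = 2.9003.
The welfare-loss triangle has base |Q_m − Q*| and height MEC(Q_m) (the vertical gap between SMB and MC is zero at Q* and MEC at Q_m).
DWL = ½ × 5.7171 × 17.2085 = 49.1914.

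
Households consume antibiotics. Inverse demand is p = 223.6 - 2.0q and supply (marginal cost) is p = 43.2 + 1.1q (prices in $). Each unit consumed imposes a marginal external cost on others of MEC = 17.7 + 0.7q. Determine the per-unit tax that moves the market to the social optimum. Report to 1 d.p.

Social marginal benefit = demand − MEC = 205.9 - 2.7q.
Set SMB = MC: 205.9 - 2.7q = 43.2 + 1.1q → q* = 42.8158.
The Pigouvian tax equals MEC at q*: 17.7 + 0.7×42.8158 = 47.6711.

tax = $47.7 per unit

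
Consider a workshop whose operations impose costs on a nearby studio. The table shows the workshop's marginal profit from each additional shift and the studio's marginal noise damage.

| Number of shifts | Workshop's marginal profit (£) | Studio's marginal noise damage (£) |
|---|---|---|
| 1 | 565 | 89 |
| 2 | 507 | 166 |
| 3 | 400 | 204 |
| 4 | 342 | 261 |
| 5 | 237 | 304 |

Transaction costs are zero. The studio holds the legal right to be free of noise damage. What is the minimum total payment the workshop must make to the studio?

£720

Efficient level: marginal profit ≥ marginal noise damage through level 4, so k* = 4.
With the studio holding the right, the workshop must at least compensate total damage at k*: 89 + 166 + 204 + 261 = 720.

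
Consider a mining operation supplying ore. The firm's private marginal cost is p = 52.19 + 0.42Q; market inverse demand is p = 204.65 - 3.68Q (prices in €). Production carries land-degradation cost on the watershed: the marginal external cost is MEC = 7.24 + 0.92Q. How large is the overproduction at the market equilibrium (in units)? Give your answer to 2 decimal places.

8.26 units

Market equilibrium (private): 52.19 + 0.42Q = 204.65 - 3.68Q → Q_m = 37.1854.
Social marginal cost = private MC + MEC = 59.43 + 1.34Q.
Set SMC = demand: 59.43 + 1.34Q = 204.65 - 3.68Q → Q* = 28.9283.
Gap = |37.1854 − 28.9283| = 8.2571.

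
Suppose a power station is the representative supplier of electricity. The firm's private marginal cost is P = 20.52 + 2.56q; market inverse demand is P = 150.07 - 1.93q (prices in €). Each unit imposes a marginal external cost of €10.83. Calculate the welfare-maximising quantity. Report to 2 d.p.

q* = 26.44

Social marginal cost = private MC + MEC = 31.35 + 2.56q.
Set SMC = demand: 31.35 + 2.56q = 150.07 - 1.93q → q* = 26.4410.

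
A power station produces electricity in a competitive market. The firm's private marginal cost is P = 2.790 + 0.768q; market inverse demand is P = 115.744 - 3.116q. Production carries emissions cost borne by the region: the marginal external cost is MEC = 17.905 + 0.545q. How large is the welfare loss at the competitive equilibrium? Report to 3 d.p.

DWL = 128.627

Market equilibrium (private): 2.790 + 0.768q = 115.744 - 3.116q → q_m = 29.0819.
Social marginal cost = private MC + MEC = 20.695 + 1.313q.
Set SMC = demand: 20.695 + 1.313q = 115.744 - 3.116q → q* = 21.4606.
Height of the DWL triangle at q_m is SMC(q_m) − demand(q_m) = MEC(q_m) = 33.7546.
DWL = ½ × 7.6213 × 33.7546 = 128.6270.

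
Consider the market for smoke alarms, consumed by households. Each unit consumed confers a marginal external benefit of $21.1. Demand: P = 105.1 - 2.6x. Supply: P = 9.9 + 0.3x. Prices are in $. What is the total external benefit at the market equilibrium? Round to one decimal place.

Market equilibrium (private): 9.9 + 0.3x = 105.1 - 2.6x → x_m = 32.8276.
Total external benefit = MEB × x_m = 21.1 × 32.8276 = 692.6624.

$692.7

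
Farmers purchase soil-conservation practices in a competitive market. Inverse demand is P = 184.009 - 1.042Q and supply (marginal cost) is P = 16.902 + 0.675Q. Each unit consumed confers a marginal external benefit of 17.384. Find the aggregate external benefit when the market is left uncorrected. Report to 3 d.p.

1691.898

Market equilibrium (private): 16.902 + 0.675Q = 184.009 - 1.042Q → Q_m = 97.3250.
Total external benefit = MEB × Q_m = 17.384 × 97.3250 = 1691.8978.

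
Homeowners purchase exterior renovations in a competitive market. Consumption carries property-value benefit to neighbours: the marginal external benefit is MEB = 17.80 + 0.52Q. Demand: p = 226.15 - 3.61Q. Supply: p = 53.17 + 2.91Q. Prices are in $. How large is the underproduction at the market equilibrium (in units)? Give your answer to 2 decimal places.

Market equilibrium (private): 53.17 + 2.91Q = 226.15 - 3.61Q → Q_m = 26.5307.
Social marginal benefit = demand + MEB = 243.95 - 3.09Q.
Set SMB = MC: 243.95 - 3.09Q = 53.17 + 2.91Q → Q* = 31.7967.
Gap = |26.5307 − 31.7967| = 5.2660.

5.27 units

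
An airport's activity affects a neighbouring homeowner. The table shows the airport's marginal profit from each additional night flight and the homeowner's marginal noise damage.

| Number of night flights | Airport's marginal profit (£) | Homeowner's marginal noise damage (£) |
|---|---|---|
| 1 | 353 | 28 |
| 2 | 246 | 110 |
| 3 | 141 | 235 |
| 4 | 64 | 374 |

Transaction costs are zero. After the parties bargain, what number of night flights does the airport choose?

Bargaining reaches the level where marginal profit last exceeds marginal noise damage.
That holds through level 2 (246 ≥ 110) but not at 3 (141 < 235).

2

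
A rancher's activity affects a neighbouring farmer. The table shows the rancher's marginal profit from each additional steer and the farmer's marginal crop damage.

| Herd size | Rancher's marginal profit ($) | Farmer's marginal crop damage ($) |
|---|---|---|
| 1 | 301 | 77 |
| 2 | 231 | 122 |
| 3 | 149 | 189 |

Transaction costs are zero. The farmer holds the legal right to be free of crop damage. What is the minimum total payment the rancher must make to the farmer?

Efficient level: marginal profit ≥ marginal crop damage through level 2, so k* = 2.
With the farmer holding the right, the rancher must at least compensate total damage at k*: 77 + 122 = 199.

$199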